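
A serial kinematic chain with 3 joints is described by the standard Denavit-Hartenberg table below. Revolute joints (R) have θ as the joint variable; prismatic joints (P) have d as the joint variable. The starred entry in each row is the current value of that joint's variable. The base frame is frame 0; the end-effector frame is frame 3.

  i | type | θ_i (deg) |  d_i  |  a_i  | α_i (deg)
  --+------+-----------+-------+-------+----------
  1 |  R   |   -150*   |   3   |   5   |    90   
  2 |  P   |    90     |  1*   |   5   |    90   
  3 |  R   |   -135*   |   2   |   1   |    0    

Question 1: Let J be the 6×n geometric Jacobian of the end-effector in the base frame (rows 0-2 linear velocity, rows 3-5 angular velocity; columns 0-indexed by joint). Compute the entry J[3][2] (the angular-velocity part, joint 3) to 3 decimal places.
axis z_2 = (-0.8660,-0.5000,-0.0000); lever o_n−o_2 = (-1.3785,-1.6124,-0.7071)
cross product → J_v[:, 2] = (0.3536,-0.6124,0.7071)
J_ω[:, 2] = z_2
entry J[3][2] = -0.8660

-0.866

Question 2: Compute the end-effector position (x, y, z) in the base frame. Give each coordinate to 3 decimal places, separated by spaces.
-6.209 -3.246 7.293

after link 1: o_1 = (-4.3301, -2.5000, 3.0000)
after link 2: o_2 = (-4.8301, -1.6340, 8.0000)
after link 3: o_3 = (-6.2086, -3.2463, 7.2929)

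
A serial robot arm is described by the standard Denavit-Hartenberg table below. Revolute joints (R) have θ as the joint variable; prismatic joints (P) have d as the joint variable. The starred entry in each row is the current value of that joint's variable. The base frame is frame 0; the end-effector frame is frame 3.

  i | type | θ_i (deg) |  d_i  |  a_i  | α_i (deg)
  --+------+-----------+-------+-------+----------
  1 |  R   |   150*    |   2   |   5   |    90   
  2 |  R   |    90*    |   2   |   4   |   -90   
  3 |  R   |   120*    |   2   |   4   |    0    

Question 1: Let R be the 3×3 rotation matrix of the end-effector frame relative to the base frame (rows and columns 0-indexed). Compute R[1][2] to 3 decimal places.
End-effector z-axis (col 2 of R) = (0.8660,-0.5000,0.0000)
R[1][2] = -0.5000

-0.500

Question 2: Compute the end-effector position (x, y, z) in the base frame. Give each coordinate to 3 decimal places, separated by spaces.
-3.330 0.232 4.000

after link 1: o_1 = (-4.3301, 2.5000, 2.0000)
after link 2: o_2 = (-3.3301, 4.2321, 6.0000)
after link 3: o_3 = (-3.3301, 0.2321, 4.0000)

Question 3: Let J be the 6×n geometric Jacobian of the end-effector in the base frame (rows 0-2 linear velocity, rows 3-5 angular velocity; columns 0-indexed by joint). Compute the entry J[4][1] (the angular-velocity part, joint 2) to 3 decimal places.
0.866

axis z_1 = (0.5000,0.8660,0.0000); lever o_n−o_1 = (1.0000,-2.2679,2.0000)
cross product → J_v[:, 1] = (1.7321,-1.0000,-2.0000)
J_ω[:, 1] = z_1
entry J[4][1] = 0.8660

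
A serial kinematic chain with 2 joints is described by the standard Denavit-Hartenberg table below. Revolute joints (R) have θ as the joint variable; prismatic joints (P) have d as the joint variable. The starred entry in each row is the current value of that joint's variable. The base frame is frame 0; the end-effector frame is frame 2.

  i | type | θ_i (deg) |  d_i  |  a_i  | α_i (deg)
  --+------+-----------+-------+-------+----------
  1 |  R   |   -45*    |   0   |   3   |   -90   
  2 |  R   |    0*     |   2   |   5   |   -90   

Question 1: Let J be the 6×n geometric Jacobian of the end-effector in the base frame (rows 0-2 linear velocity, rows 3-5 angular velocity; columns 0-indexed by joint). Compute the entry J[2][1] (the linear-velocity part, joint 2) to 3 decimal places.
-5.000

axis z_1 = (0.7071,0.7071,0.0000); lever o_n−o_1 = (4.9497,-2.1213,0.0000)
cross product → J_v[:, 1] = (0.0000,0.0000,-5.0000)
J_ω[:, 1] = z_1
entry J[2][1] = -5.0000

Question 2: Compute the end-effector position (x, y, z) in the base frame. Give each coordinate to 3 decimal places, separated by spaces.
7.071 -4.243 0.000

after link 1: o_1 = (2.1213, -2.1213, 0.0000)
after link 2: o_2 = (7.0711, -4.2426, 0.0000)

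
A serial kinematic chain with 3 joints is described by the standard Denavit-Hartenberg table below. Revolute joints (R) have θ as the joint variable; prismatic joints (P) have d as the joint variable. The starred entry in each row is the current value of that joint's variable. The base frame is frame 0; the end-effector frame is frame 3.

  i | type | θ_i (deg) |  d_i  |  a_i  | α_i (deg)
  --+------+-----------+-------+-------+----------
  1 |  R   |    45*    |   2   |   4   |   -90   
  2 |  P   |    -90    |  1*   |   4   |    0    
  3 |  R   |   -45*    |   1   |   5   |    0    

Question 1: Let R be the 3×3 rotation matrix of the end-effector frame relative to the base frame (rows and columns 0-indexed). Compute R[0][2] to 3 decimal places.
-0.707

End-effector z-axis (col 2 of R) = (-0.7071,0.7071,0.0000)
R[0][2] = -0.7071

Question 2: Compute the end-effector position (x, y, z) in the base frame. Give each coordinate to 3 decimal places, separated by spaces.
after link 1: o_1 = (2.8284, 2.8284, 2.0000)
after link 2: o_2 = (2.1213, 3.5355, 6.0000)
after link 3: o_3 = (-1.0858, 1.7426, 9.5355)

-1.086 1.743 9.536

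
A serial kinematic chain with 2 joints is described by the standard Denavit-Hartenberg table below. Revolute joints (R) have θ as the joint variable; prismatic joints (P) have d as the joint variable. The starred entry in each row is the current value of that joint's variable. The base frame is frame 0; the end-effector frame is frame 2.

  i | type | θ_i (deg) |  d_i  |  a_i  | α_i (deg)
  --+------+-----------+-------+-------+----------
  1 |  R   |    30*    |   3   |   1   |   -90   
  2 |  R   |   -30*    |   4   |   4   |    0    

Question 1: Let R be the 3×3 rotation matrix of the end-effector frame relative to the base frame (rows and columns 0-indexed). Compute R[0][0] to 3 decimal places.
End-effector x-axis (col 0 of R) = (0.7500,0.4330,0.5000)
R[0][0] = 0.7500

0.750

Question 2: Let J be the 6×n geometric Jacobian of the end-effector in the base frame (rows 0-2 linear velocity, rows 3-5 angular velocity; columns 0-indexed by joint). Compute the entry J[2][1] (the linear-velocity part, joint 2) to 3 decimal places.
axis z_1 = (-0.5000,0.8660,0.0000); lever o_n−o_1 = (1.0000,5.1962,2.0000)
cross product → J_v[:, 1] = (1.7321,1.0000,-3.4641)
J_ω[:, 1] = z_1
entry J[2][1] = -3.4641

-3.464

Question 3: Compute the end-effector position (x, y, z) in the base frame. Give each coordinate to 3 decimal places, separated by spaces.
1.866 5.696 5.000

after link 1: o_1 = (0.8660, 0.5000, 3.0000)
after link 2: o_2 = (1.8660, 5.6962, 5.0000)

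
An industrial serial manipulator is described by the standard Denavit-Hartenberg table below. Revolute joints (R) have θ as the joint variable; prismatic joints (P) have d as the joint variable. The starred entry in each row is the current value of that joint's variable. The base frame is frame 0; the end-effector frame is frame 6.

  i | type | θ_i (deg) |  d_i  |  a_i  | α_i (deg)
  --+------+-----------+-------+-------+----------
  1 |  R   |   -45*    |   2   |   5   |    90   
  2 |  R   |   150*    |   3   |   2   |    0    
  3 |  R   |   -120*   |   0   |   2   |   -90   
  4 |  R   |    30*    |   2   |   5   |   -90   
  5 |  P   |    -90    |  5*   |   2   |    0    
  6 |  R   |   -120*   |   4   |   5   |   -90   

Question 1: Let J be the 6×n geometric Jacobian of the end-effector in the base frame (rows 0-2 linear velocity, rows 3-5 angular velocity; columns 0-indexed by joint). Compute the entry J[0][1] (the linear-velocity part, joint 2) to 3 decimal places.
axis z_1 = (-0.7071,-0.7071,0.0000); lever o_n−o_1 = (0.6961,6.5576,1.3391)
cross product → J_v[:, 1] = (-0.9469,0.9469,-4.1447)
J_ω[:, 1] = z_1
entry J[0][1] = -0.9469

-0.947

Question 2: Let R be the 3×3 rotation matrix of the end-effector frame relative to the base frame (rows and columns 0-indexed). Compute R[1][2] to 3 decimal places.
0.395

End-effector z-axis (col 2 of R) = (-0.7481,0.3946,0.5335)
R[1][2] = 0.3946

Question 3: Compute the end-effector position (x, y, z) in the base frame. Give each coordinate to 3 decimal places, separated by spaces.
after link 1: o_1 = (3.5355, -3.5355, 2.0000)
after link 2: o_2 = (0.1895, -4.4321, 3.0000)
after link 3: o_3 = (1.4142, -5.6569, 4.0000)
after link 4: o_4 = (5.1265, -5.8336, 7.8971)
after link 5: o_5 = (5.9503, -0.5337, 8.3792)
after link 6: o_6 = (4.2316, 3.0221, 3.3391)

4.232 3.022 3.339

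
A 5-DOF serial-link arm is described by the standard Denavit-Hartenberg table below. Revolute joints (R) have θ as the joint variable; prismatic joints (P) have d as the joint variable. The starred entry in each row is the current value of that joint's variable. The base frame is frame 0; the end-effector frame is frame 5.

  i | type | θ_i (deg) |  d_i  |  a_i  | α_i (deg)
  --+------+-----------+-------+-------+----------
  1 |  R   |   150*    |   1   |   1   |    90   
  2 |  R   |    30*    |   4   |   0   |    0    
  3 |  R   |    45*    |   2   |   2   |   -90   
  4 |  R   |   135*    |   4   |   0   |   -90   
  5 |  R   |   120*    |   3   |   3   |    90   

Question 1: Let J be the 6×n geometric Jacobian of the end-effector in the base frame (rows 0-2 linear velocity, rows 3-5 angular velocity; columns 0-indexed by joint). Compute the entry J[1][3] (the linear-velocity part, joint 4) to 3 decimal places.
axis z_3 = (0.8365,-0.4830,0.2588); lever o_n−o_3 = (3.0015,1.9413,-0.6617)
cross product → J_v[:, 3] = (-0.1829,1.3303,3.0736)
J_ω[:, 3] = z_3
entry J[1][3] = 1.3303

1.330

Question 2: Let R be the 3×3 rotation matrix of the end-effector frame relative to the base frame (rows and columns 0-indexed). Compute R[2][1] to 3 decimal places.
-0.683

End-effector y-axis (col 1 of R) = (0.5120,0.5209,-0.6830)
R[2][1] = -0.6830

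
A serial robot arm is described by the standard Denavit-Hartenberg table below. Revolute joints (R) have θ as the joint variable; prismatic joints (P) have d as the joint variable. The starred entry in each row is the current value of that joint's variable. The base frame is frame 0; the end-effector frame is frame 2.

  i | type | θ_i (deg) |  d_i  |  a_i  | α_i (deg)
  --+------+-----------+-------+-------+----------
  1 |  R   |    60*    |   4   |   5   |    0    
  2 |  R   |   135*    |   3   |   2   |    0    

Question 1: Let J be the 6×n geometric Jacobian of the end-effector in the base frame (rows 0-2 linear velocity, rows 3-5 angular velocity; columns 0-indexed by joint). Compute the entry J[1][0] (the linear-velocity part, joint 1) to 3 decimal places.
0.568

axis z_0 = ẑ; lever o_n−o_0 = (0.5681,3.8125,7.0000)
cross product → J_v[:, 0] = (-3.8125,0.5681,0.0000)
J_ω[:, 0] = z_0
entry J[1][0] = 0.5681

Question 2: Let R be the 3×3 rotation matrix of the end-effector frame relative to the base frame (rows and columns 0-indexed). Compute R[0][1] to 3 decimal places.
End-effector y-axis (col 1 of R) = (0.2588,-0.9659,0.0000)
R[0][1] = 0.2588

0.259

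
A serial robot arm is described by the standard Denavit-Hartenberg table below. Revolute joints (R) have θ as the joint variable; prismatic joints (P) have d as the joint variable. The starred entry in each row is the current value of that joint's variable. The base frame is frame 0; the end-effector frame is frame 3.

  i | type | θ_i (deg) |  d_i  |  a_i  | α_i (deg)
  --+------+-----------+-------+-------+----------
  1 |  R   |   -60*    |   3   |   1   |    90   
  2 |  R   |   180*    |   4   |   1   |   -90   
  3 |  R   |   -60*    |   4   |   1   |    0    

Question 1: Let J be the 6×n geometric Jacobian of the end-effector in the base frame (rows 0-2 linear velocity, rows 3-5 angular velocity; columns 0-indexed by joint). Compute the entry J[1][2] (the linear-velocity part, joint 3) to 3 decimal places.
1.000

axis z_2 = (-0.0000,0.0000,-1.0000); lever o_n−o_2 = (-1.0000,0.0000,-4.0000)
cross product → J_v[:, 2] = (-0.0000,1.0000,0.0000)
J_ω[:, 2] = z_2
entry J[1][2] = 1.0000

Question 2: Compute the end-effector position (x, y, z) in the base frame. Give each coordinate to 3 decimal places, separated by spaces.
after link 1: o_1 = (0.5000, -0.8660, 3.0000)
after link 2: o_2 = (-3.4641, -2.0000, 3.0000)
after link 3: o_3 = (-4.4641, -2.0000, -1.0000)

-4.464 -2.000 -1.000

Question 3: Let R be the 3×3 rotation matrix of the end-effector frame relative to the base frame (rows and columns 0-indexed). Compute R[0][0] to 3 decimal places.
-1.000

End-effector x-axis (col 0 of R) = (-1.0000,0.0000,0.0000)
R[0][0] = -1.0000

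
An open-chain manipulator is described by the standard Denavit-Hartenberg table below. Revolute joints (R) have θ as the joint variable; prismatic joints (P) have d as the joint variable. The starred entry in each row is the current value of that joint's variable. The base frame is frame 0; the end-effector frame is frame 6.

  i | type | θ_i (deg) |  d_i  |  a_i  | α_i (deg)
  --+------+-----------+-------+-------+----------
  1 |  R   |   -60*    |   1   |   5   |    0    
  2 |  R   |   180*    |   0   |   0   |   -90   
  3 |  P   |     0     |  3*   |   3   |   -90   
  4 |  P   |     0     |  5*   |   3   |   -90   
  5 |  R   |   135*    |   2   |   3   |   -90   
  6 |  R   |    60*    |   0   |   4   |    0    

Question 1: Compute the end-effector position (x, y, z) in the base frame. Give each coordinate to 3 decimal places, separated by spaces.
after link 1: o_1 = (2.5000, -4.3301, 1.0000)
after link 2: o_2 = (2.5000, -4.3301, 1.0000)
after link 3: o_3 = (-1.5981, -3.2321, 1.0000)
after link 4: o_4 = (-3.0981, -0.6340, -4.0000)
after link 5: o_5 = (-0.3054, -1.4711, -1.8787)
after link 6: o_6 = (-2.5983, -4.4279, -0.4645)

-2.598 -4.428 -0.464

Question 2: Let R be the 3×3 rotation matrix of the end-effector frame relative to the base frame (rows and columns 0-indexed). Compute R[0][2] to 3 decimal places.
End-effector z-axis (col 2 of R) = (0.3536,-0.6124,-0.7071)
R[0][2] = 0.3536

0.354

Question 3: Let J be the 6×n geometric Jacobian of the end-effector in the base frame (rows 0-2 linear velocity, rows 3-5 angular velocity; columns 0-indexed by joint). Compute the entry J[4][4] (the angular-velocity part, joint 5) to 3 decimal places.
axis z_4 = (0.8660,0.5000,-0.0000); lever o_n−o_4 = (0.4998,-3.7939,3.5355)
cross product → J_v[:, 4] = (1.7678,-3.0619,-3.5355)
J_ω[:, 4] = z_4
entry J[4][4] = 0.5000

0.500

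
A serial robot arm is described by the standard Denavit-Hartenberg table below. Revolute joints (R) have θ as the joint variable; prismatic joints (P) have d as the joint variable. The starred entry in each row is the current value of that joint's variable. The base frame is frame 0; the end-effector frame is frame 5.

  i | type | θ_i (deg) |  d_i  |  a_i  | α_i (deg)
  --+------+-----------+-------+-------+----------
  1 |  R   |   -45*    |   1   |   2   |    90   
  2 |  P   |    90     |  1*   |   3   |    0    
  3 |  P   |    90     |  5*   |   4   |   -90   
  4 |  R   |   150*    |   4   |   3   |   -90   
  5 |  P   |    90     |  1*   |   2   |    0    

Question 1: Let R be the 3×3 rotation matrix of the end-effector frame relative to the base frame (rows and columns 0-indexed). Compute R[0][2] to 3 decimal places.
End-effector z-axis (col 2 of R) = (-0.2588,-0.9659,-0.0000)
R[0][2] = -0.2588

-0.259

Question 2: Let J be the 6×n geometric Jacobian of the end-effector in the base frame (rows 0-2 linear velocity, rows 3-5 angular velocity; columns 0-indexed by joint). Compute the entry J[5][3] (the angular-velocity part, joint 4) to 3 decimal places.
axis z_3 = (-0.0000,-0.0000,-1.0000); lever o_n−o_3 = (2.6390,-1.7424,-2.0000)
cross product → J_v[:, 3] = (-1.7424,-2.6390,0.0000)
J_ω[:, 3] = z_3
entry J[5][3] = -1.0000

-1.000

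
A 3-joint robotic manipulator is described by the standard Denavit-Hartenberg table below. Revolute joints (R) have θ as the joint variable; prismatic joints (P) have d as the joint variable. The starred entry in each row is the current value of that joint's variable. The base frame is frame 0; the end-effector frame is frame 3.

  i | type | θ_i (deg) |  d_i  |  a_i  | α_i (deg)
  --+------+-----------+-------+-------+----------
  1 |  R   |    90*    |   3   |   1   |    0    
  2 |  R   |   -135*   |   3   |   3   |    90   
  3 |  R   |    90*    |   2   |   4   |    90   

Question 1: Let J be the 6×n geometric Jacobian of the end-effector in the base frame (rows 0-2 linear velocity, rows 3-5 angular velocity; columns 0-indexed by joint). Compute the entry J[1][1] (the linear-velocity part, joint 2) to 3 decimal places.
axis z_1 = (0.0000,0.0000,1.0000); lever o_n−o_1 = (0.7071,-3.5355,7.0000)
cross product → J_v[:, 1] = (3.5355,0.7071,-0.0000)
J_ω[:, 1] = z_1
entry J[1][1] = 0.7071

0.707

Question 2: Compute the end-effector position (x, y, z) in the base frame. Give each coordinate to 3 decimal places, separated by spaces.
0.707 -2.536 10.000

after link 1: o_1 = (0.0000, 1.0000, 3.0000)
after link 2: o_2 = (2.1213, -1.1213, 6.0000)
after link 3: o_3 = (0.7071, -2.5355, 10.0000)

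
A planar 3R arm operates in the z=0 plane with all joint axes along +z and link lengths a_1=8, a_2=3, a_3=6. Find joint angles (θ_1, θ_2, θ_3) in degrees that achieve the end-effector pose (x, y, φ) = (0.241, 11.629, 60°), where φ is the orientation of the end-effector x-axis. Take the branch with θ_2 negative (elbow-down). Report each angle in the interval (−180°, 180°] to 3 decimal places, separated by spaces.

135.000 -120.009 45.008

wrist centre = target − a_3·(cos φ, sin φ) = (-2.7590, 6.4328)
cos θ_2 = (48.9936−8²−3²)/(2·8·3) = -0.5001; θ_2 = -120.0088° (elbow-down)
β = atan2(6.4328,-2.7590) = 113.2141°; ψ = atan2(-2.5978,6.4996) = -21.7862°
θ_1 = β − ψ = 135.0004°
θ_3 = φ − θ_1 − θ_2 = 45.0084° (wrapped to (-180°,180°])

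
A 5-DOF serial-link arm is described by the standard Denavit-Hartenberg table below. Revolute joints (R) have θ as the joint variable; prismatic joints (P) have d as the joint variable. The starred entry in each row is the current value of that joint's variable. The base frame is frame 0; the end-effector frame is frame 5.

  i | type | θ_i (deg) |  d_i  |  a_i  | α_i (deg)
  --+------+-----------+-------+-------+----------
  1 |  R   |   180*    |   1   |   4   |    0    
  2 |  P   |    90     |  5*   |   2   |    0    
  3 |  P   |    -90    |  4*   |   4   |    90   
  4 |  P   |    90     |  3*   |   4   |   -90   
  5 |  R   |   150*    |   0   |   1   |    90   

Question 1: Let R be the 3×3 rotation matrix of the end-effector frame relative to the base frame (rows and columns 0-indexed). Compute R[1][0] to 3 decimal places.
-0.500

End-effector x-axis (col 0 of R) = (0.0000,-0.5000,-0.8660)
R[1][0] = -0.5000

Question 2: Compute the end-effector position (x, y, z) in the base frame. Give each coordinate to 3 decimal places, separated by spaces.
-8.000 0.500 13.134

after link 1: o_1 = (-4.0000, 0.0000, 1.0000)
after link 2: o_2 = (-4.0000, -2.0000, 6.0000)
after link 3: o_3 = (-8.0000, -2.0000, 10.0000)
after link 4: o_4 = (-8.0000, 1.0000, 14.0000)
after link 5: o_5 = (-8.0000, 0.5000, 13.1340)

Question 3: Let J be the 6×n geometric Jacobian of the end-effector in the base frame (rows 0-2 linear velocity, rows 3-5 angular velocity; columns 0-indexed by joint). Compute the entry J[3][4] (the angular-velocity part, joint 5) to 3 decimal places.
1.000

axis z_4 = (1.0000,-0.0000,0.0000); lever o_n−o_4 = (0.0000,-0.5000,-0.8660)
cross product → J_v[:, 4] = (0.0000,0.8660,-0.5000)
J_ω[:, 4] = z_4
entry J[3][4] = 1.0000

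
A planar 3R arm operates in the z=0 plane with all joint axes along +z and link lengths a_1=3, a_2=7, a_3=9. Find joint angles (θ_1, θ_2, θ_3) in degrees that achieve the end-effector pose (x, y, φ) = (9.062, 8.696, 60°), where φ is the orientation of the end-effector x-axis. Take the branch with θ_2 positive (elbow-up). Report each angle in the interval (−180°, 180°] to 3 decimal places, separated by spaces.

wrist centre = target − a_3·(cos φ, sin φ) = (4.5620, 0.9018)
cos θ_2 = (21.6250−3²−7²)/(2·3·7) = -0.8661; θ_2 = 150.0052° (elbow-up)
β = atan2(0.9018,4.5620) = 11.1815°; ψ = atan2(3.4995,-3.0625) = 131.1903°
θ_1 = β − ψ = -120.0088°
θ_3 = φ − θ_1 − θ_2 = 30.0036° (wrapped to (-180°,180°])

-120.009 150.005 30.004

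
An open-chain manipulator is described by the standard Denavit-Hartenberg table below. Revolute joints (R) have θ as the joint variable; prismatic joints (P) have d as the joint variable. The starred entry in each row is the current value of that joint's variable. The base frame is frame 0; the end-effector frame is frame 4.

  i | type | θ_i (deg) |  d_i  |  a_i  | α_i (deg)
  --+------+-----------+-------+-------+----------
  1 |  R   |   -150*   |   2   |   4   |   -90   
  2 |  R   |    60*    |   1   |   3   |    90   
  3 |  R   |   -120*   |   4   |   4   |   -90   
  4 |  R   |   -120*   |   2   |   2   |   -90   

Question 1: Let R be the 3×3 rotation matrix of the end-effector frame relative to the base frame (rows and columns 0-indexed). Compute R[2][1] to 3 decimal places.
End-effector y-axis (col 1 of R) = (0.6250,-0.2165,0.7500)
R[2][1] = 0.7500

0.750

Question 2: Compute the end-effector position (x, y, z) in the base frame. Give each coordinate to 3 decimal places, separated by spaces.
after link 1: o_1 = (-3.4641, -2.0000, 2.0000)
after link 2: o_2 = (-4.2631, -3.6160, -0.5981)
after link 3: o_3 = (-8.1292, -1.8481, 3.1340)
after link 4: o_4 = (-10.4617, -3.0401, 2.0670)

-10.462 -3.040 2.067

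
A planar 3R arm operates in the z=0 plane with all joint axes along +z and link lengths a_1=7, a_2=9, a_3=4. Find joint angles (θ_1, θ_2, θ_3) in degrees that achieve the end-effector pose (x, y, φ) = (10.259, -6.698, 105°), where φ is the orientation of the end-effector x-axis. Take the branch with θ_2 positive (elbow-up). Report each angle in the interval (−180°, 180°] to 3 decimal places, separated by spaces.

-60.003 30.008 134.995

wrist centre = target − a_3·(cos φ, sin φ) = (11.2943, -10.5617)
cos θ_2 = (239.1103−7²−9²)/(2·7·9) = 0.8660; θ_2 = 30.0081° (elbow-up)
β = atan2(-10.5617,11.2943) = -43.0803°; ψ = atan2(4.5011,14.7936) = 16.9229°
θ_1 = β − ψ = -60.0032°
θ_3 = φ − θ_1 − θ_2 = 134.9951° (wrapped to (-180°,180°])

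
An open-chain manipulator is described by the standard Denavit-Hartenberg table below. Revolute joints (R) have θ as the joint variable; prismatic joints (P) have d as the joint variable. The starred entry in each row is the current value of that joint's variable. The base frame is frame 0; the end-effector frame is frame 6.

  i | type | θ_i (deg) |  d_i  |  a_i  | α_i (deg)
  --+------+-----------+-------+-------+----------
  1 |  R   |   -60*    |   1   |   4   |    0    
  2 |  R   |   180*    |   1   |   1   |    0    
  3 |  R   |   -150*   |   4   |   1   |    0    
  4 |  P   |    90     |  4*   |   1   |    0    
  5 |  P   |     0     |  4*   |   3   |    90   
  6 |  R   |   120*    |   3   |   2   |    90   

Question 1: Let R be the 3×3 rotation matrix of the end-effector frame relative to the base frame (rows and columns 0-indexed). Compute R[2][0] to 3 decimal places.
0.866

End-effector x-axis (col 0 of R) = (-0.2500,-0.4330,0.8660)
R[2][0] = 0.8660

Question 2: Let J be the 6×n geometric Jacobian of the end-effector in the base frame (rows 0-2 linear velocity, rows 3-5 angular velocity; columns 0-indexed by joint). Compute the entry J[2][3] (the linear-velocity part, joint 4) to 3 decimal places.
1.000

prismatic axis z_3 = (0.0000,0.0000,1.0000)
J_v[:, 3] = z_3; J_ω[:, 3] = (0,0,0)
entry J[2][3] = 1.0000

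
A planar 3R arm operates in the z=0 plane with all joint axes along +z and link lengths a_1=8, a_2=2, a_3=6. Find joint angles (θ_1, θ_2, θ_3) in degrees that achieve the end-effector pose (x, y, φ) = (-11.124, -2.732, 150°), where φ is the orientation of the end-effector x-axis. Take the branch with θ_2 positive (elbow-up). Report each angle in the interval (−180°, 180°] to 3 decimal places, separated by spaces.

wrist centre = target − a_3·(cos φ, sin φ) = (-5.9278, -5.7320)
cos θ_2 = (67.9952−8²−2²)/(2·8·2) = -0.0001; θ_2 = 90.0086° (elbow-up)
β = atan2(-5.7320,-5.9278) = -135.9623°; ψ = atan2(2.0000,7.9997) = 14.0367°
θ_1 = β − ψ = -149.9990°
θ_3 = φ − θ_1 − θ_2 = -150.0096° (wrapped to (-180°,180°])

-149.999 90.009 -150.010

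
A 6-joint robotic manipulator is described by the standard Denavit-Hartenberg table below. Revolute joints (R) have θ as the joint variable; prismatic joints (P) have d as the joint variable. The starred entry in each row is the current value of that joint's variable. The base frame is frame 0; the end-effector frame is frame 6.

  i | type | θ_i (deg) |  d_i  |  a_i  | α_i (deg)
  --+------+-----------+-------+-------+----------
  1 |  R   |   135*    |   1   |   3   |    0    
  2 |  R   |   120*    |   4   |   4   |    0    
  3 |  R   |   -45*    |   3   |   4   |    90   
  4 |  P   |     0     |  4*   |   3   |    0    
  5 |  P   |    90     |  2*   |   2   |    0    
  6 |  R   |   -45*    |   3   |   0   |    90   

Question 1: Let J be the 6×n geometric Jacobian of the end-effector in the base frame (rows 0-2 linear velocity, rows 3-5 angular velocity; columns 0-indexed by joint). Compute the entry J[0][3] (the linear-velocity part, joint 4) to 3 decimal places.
-0.500

prismatic axis z_3 = (-0.5000,0.8660,0.0000)
J_v[:, 3] = z_3; J_ω[:, 3] = (0,0,0)
entry J[0][3] = -0.5000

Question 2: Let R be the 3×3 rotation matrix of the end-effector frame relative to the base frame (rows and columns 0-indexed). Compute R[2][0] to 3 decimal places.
End-effector x-axis (col 0 of R) = (-0.6124,-0.3536,0.7071)
R[2][0] = 0.7071

0.707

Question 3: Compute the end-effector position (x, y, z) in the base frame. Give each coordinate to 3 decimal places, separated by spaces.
after link 1: o_1 = (-2.1213, 2.1213, 1.0000)
after link 2: o_2 = (-3.1566, -1.7424, 5.0000)
after link 3: o_3 = (-6.6207, -3.7424, 8.0000)
after link 4: o_4 = (-11.2188, -1.7783, 8.0000)
after link 5: o_5 = (-12.2188, -0.0462, 10.0000)
after link 6: o_6 = (-13.7188, 2.5518, 10.0000)

-13.719 2.552 10.000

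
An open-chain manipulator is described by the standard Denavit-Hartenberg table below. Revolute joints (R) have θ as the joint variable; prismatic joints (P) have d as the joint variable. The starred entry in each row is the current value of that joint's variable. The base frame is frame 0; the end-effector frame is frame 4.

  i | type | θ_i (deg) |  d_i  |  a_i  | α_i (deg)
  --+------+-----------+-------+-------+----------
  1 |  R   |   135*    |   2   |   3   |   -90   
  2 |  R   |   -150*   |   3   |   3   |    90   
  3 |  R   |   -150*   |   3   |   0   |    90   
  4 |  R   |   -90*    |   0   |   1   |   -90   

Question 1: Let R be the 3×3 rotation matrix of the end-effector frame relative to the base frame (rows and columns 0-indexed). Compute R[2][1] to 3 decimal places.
End-effector y-axis (col 1 of R) = (0.9186,0.3062,0.2500)
R[2][1] = 0.2500

0.250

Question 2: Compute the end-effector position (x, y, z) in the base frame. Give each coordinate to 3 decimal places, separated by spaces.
-1.698 -2.544 1.768

after link 1: o_1 = (-2.1213, 2.1213, 2.0000)
after link 2: o_2 = (-2.4055, -1.8371, 3.5000)
after link 3: o_3 = (-1.3449, -2.8978, 0.9019)
after link 4: o_4 = (-1.6984, -2.5442, 1.7679)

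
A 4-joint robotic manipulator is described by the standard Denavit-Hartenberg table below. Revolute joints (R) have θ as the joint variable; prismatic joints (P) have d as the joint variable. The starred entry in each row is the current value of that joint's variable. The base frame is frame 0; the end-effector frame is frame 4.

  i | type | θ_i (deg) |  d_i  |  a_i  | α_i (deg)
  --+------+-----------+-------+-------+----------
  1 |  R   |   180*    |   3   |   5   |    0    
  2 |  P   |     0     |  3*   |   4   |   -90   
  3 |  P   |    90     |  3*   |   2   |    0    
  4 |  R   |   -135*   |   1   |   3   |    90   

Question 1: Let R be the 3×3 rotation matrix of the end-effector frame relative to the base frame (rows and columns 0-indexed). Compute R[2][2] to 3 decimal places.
End-effector z-axis (col 2 of R) = (0.7071,-0.0000,0.7071)
R[2][2] = 0.7071

0.707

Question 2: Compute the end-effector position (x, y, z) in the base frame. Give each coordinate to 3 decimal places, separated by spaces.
-11.121 -4.000 6.121

after link 1: o_1 = (-5.0000, 0.0000, 3.0000)
after link 2: o_2 = (-9.0000, 0.0000, 6.0000)
after link 3: o_3 = (-9.0000, -3.0000, 4.0000)
after link 4: o_4 = (-11.1213, -4.0000, 6.1213)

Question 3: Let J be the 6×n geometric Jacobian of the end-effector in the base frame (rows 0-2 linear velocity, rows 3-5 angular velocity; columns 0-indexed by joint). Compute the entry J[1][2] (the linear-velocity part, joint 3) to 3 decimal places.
-1.000

prismatic axis z_2 = (-0.0000,-1.0000,0.0000)
J_v[:, 2] = z_2; J_ω[:, 2] = (0,0,0)
entry J[1][2] = -1.0000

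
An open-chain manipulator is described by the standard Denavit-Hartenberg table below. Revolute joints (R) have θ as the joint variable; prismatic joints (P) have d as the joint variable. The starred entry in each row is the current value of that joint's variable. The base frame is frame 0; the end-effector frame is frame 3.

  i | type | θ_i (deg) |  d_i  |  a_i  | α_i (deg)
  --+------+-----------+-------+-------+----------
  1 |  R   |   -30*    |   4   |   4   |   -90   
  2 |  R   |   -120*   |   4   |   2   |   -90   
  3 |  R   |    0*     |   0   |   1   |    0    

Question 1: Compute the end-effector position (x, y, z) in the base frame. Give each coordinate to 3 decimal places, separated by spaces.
after link 1: o_1 = (3.4641, -2.0000, 4.0000)
after link 2: o_2 = (4.5981, 1.9641, 5.7321)
after link 3: o_3 = (4.1651, 2.2141, 6.5981)

4.165 2.214 6.598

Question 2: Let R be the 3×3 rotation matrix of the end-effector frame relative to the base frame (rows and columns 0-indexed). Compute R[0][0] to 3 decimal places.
-0.433

End-effector x-axis (col 0 of R) = (-0.4330,0.2500,0.8660)
R[0][0] = -0.4330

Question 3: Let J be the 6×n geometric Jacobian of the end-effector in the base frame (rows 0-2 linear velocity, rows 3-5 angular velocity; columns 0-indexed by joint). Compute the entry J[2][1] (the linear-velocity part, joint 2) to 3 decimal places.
axis z_1 = (0.5000,0.8660,0.0000); lever o_n−o_1 = (0.7010,4.2141,2.5981)
cross product → J_v[:, 1] = (2.2500,-1.2990,1.5000)
J_ω[:, 1] = z_1
entry J[2][1] = 1.5000

1.500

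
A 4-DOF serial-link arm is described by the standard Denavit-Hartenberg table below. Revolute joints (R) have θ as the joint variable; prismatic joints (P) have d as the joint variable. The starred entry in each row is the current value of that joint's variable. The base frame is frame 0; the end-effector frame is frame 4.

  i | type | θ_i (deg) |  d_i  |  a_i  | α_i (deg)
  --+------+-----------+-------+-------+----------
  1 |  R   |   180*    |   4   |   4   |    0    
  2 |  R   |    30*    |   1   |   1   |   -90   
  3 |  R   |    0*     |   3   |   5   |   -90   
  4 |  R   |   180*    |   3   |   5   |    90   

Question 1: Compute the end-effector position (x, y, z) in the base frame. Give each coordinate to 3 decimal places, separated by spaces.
after link 1: o_1 = (-4.0000, 0.0000, 4.0000)
after link 2: o_2 = (-4.8660, -0.5000, 5.0000)
after link 3: o_3 = (-7.6962, -5.5981, 5.0000)
after link 4: o_4 = (-3.3660, -3.0981, 2.0000)

-3.366 -3.098 2.000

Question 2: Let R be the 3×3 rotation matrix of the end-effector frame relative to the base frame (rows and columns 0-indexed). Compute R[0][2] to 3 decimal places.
End-effector z-axis (col 2 of R) = (-0.5000,0.8660,-0.0000)
R[0][2] = -0.5000

-0.500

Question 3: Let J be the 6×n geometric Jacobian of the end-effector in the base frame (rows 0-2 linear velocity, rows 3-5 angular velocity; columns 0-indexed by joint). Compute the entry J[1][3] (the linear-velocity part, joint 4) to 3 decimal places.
-4.330

axis z_3 = (0.0000,-0.0000,-1.0000); lever o_n−o_3 = (4.3301,2.5000,-3.0000)
cross product → J_v[:, 3] = (2.5000,-4.3301,0.0000)
J_ω[:, 3] = z_3
entry J[1][3] = -4.3301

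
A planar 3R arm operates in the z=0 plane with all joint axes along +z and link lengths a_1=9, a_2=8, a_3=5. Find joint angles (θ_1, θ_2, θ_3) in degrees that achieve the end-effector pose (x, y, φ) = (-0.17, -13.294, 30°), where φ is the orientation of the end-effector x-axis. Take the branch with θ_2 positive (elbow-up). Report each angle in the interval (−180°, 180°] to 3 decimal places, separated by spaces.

wrist centre = target − a_3·(cos φ, sin φ) = (-4.5001, -15.7940)
cos θ_2 = (269.7016−9²−8²)/(2·9·8) = 0.8660; θ_2 = 30.0048° (elbow-up)
β = atan2(-15.7940,-4.5001) = -105.9036°; ψ = atan2(4.0006,15.9279) = 14.0993°
θ_1 = β − ψ = -120.0029°
θ_3 = φ − θ_1 − θ_2 = 119.9981° (wrapped to (-180°,180°])

-120.003 30.005 119.998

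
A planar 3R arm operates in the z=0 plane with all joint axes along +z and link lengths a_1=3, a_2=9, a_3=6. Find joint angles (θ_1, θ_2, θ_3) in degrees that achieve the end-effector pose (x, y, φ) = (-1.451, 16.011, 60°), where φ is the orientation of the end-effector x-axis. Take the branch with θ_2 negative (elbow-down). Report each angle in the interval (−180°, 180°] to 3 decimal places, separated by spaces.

wrist centre = target − a_3·(cos φ, sin φ) = (-4.4510, 10.8148)
cos θ_2 = (136.7723−3²−9²)/(2·3·9) = 0.8662; θ_2 = -29.9852° (elbow-down)
β = atan2(10.8148,-4.4510) = 112.3703°; ψ = atan2(-4.4980,10.7954) = -22.6195°
θ_1 = β − ψ = 134.9898°
θ_3 = φ − θ_1 − θ_2 = -45.0045° (wrapped to (-180°,180°])

134.990 -29.985 -45.005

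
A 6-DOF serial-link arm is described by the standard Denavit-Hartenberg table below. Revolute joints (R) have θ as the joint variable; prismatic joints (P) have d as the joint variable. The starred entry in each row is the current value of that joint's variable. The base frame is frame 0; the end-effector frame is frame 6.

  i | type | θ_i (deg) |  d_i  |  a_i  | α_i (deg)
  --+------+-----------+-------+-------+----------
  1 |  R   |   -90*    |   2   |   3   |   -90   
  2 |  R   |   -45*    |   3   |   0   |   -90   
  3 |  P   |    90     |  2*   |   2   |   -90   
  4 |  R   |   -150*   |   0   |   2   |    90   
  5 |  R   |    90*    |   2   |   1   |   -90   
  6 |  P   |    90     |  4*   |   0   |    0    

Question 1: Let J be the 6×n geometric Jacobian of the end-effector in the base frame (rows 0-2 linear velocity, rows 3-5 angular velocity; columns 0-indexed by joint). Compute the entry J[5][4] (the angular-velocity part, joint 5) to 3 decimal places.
0.612

axis z_4 = (0.5000,0.6124,0.6124); lever o_n−o_4 = (-2.4641,3.3461,1.9319)
cross product → J_v[:, 4] = (-0.8660,-2.4749,3.1820)
J_ω[:, 4] = z_4
entry J[5][4] = 0.6124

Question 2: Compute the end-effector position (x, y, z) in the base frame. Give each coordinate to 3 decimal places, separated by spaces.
0.268 -1.775 1.811

after link 1: o_1 = (0.0000, -3.0000, 2.0000)
after link 2: o_2 = (3.0000, -3.0000, 2.0000)
after link 3: o_3 = (1.0000, -4.4142, 0.5858)
after link 4: o_4 = (2.7321, -5.1213, -0.1213)
after link 5: o_5 = (3.7321, -3.1895, 0.3963)
after link 6: o_6 = (0.2679, -1.7753, 1.8105)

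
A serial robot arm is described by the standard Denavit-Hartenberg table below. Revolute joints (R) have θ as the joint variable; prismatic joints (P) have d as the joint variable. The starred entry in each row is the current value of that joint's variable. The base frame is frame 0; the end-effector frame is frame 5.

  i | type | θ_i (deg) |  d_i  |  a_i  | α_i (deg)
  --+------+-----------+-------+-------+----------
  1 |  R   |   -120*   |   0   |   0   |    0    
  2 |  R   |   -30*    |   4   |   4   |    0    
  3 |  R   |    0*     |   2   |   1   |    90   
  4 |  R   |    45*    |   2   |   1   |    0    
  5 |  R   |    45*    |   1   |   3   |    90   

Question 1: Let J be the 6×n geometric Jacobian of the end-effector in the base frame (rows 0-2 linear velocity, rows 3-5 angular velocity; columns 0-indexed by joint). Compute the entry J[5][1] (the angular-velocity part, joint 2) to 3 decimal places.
axis z_1 = (0.0000,0.0000,1.0000); lever o_n−o_1 = (-6.4425,-0.2555,9.7071)
cross product → J_v[:, 1] = (0.2555,-6.4425,0.0000)
J_ω[:, 1] = z_1
entry J[5][1] = 1.0000

1.000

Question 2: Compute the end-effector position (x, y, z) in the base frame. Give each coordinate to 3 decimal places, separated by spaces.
after link 1: o_1 = (0.0000, 0.0000, 0.0000)
after link 2: o_2 = (-3.4641, -2.0000, 4.0000)
after link 3: o_3 = (-4.3301, -2.5000, 6.0000)
after link 4: o_4 = (-5.9425, -1.1215, 6.7071)
after link 5: o_5 = (-6.4425, -0.2555, 9.7071)

-6.442 -0.255 9.707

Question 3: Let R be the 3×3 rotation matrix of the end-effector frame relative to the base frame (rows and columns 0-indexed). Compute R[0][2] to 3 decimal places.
-0.866

End-effector z-axis (col 2 of R) = (-0.8660,-0.5000,-0.0000)
R[0][2] = -0.8660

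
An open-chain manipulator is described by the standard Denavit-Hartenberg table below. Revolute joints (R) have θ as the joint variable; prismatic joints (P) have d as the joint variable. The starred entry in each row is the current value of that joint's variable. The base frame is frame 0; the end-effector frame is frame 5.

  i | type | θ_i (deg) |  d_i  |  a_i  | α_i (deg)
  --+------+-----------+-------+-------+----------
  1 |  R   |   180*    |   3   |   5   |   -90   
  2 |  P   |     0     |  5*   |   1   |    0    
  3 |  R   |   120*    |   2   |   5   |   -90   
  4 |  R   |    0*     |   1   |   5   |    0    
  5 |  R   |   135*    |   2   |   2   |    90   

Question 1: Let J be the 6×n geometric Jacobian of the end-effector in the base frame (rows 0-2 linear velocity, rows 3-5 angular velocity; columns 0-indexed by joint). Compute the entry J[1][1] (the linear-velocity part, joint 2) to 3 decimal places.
prismatic axis z_1 = (-0.0000,-1.0000,0.0000)
J_v[:, 1] = z_1; J_ω[:, 1] = (0,0,0)
entry J[1][1] = -1.0000

-1.000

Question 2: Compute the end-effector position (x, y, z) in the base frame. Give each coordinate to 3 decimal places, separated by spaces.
after link 1: o_1 = (-5.0000, 0.0000, 3.0000)
after link 2: o_2 = (-6.0000, -5.0000, 3.0000)
after link 3: o_3 = (-3.5000, -7.0000, -1.3301)
after link 4: o_4 = (-0.1340, -7.0000, -5.1603)
after link 5: o_5 = (0.8910, -5.5858, -2.9355)

0.891 -5.586 -2.936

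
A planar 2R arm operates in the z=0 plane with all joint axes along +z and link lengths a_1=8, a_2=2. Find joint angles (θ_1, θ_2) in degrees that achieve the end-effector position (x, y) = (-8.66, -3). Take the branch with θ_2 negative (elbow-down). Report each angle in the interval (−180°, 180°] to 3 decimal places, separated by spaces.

-149.998 -60.009

cos θ_2 = (83.9956−8²−2²)/(2·8·2) = 0.4999; θ_2 = -60.0091° (elbow-down)
β = atan2(-3.0000,-8.6600) = -160.8929°; ψ = atan2(-1.7322,8.9997) = -10.8947°
θ_1 = β − ψ = -149.9982°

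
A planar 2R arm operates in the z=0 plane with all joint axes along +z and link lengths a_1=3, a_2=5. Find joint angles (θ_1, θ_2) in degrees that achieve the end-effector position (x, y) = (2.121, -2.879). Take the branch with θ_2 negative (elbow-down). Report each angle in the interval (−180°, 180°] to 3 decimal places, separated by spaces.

cos θ_2 = (12.7873−3²−5²)/(2·3·5) = -0.7071; θ_2 = -134.9987° (elbow-down)
β = atan2(-2.8790,2.1210) = -53.6204°; ψ = atan2(-3.5356,-0.5355) = -98.6117°
θ_1 = β − ψ = 44.9913°

44.991 -134.999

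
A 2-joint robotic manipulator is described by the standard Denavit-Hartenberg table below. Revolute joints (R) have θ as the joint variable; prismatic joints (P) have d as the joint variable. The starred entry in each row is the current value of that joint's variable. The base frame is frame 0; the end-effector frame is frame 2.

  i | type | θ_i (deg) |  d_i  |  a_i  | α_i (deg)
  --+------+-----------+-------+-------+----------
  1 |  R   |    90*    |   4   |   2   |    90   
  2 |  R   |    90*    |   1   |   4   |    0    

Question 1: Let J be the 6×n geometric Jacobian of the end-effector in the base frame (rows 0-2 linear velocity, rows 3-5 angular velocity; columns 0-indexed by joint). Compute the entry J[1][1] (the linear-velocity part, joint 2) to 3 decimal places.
-4.000

axis z_1 = (1.0000,-0.0000,0.0000); lever o_n−o_1 = (1.0000,0.0000,4.0000)
cross product → J_v[:, 1] = (-0.0000,-4.0000,0.0000)
J_ω[:, 1] = z_1
entry J[1][1] = -4.0000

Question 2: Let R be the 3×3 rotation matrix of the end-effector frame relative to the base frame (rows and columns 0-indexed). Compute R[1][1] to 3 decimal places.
-1.000

End-effector y-axis (col 1 of R) = (-0.0000,-1.0000,0.0000)
R[1][1] = -1.0000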